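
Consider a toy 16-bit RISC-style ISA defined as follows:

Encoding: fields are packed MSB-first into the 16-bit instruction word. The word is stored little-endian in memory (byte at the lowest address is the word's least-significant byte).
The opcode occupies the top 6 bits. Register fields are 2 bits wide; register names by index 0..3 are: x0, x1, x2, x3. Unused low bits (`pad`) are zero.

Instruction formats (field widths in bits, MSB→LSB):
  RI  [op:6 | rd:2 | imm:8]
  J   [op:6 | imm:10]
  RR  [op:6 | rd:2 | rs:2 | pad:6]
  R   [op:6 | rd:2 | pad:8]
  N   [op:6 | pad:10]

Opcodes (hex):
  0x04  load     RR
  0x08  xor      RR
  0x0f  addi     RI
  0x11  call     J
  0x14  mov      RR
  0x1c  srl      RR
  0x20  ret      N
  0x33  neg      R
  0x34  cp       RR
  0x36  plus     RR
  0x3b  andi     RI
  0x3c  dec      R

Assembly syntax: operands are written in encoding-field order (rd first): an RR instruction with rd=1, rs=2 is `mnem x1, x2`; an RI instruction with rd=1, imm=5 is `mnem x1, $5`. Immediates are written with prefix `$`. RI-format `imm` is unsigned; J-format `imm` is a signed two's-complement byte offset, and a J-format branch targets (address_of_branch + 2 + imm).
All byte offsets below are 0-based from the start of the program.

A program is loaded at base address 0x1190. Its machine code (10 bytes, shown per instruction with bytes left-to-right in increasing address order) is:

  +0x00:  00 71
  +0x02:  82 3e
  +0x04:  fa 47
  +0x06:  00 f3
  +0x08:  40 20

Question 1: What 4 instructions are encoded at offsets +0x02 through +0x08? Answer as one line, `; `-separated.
addi x2, $130; call $-6; dec x3; xor x0, x1

[02] 82 3e → 0x3e82
  op=0x3e82>>10=0xf ⇒ addi (RI)
  [9:8] rd=2 = x2
  [7:0] imm=130 = $130
[04] fa 47 → 0x47fa
  op=0x47fa>>10=0x11 ⇒ call (J)
  [9:0] imm=1018 (s10→-6) = $-6
[06] 00 f3 → 0xf300
  op=0xf300>>10=0x3c ⇒ dec (R)
  [9:8] rd=3 = x3
[08] 40 20 → 0x2040
  op=0x2040>>10=0x8 ⇒ xor (RR)
  [9:8] rd=0 = x0
  [7:6] rs=1 = x1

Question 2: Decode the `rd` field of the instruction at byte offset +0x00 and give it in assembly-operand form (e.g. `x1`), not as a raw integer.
+0x00: 00 71 ⇒ word 0x7100 (little)
  opcode bits[15:10]=0x1c: srl/RR
  [9:8] rd=1 = x1
  [7:6] rs=0 = x0

x1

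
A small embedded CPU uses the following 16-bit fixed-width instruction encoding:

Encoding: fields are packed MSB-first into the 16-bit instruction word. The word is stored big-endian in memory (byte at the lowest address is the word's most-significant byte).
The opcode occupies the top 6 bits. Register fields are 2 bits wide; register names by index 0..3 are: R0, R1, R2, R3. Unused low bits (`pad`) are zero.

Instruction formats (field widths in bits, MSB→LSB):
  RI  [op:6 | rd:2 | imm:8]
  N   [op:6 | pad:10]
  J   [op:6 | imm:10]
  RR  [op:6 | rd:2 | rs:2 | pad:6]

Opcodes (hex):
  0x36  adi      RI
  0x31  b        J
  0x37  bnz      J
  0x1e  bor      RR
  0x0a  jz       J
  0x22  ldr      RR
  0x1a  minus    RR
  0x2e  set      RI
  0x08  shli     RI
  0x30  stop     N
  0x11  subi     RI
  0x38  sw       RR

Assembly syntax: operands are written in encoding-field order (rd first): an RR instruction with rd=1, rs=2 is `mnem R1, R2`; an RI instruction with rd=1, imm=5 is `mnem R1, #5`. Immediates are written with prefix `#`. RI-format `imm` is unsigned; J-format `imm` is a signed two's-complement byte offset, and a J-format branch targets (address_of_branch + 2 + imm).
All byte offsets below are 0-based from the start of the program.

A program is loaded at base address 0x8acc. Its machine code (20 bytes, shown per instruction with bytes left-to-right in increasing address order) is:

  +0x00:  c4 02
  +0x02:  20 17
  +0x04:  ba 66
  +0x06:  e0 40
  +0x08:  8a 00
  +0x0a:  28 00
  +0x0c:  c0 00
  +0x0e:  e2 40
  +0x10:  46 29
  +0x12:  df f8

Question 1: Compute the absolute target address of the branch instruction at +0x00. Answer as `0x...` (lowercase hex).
off 0x00: read c4 02 as big → 0xc402
  opcode bits[15:10]=0x31: b/J
  imm@[9:0]=0x2 ⇒ #2
  target = base 0x8acc + off 0x00 + 2 + imm 2 = 0x8ad0

0x8ad0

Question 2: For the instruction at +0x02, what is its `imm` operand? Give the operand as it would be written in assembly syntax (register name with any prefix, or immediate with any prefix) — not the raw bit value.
[02] 20 17 → 0x2017
  op=0x2017>>10=0x8 ⇒ shli (RI)
  [9:8] rd=0 = R0
  [7:0] imm=23 = #23

#23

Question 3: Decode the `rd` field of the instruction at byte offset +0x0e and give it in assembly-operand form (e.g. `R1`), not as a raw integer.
+0x0e: e2 40 ⇒ word 0xe240 (big)
  opcode bits[15:10]=0x38: sw/RR
  rd: (w>>8)&0x3=0x2 → R2
  rs: (w>>6)&0x3=0x1 → R1

R2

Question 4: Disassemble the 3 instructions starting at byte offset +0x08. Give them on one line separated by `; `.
+0x08: 8a 00 ⇒ word 0x8a00 (big)
  opcode bits[15:10]=0x22: ldr/RR
  rd: (w>>8)&0x3=0x2 → R2
  rs: (w>>6)&0x3=0x0 → R0
+0x0a: 28 00 ⇒ word 0x2800 (big)
  opcode bits[15:10]=0xa: jz/J
  imm: (w>>0)&0x3ff=0x0 → #0
+0x0c: c0 00 ⇒ word 0xc000 (big)
  opcode bits[15:10]=0x30: stop/N

ldr R2, R0; jz #0; stop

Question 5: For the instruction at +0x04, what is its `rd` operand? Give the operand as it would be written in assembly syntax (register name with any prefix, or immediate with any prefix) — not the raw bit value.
[04] ba 66 → 0xba66
  opcode bits[15:10]=0x2e: set/RI
  [9:8] rd=2 = R2
  [7:0] imm=102 = #102

R2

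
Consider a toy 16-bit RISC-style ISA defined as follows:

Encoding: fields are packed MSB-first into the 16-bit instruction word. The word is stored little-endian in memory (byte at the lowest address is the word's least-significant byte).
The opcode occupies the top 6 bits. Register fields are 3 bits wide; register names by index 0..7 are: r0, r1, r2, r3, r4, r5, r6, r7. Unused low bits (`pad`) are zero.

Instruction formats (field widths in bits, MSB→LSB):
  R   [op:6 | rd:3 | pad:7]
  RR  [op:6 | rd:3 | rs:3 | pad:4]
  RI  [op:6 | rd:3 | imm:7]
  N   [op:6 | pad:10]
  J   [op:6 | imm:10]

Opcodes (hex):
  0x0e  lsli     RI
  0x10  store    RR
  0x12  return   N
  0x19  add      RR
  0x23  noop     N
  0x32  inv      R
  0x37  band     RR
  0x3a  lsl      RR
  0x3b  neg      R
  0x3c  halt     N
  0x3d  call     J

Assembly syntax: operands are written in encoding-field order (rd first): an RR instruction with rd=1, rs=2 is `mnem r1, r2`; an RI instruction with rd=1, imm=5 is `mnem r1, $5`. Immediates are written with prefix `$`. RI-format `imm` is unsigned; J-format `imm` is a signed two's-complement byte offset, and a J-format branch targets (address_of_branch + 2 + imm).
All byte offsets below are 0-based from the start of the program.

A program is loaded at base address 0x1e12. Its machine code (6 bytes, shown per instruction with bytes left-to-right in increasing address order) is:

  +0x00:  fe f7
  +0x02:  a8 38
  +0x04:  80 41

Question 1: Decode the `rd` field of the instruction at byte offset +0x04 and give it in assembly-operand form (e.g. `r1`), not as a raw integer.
r3

@+04  little-endian(80 41) = 0x4180
  op=0x4180>>10=0x10 ⇒ store (RR)
  rd@[9:7]=0x3 ⇒ r3
  rs@[6:4]=0x0 ⇒ r0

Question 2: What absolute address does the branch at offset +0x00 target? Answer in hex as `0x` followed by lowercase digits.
@+00  little-endian(fe f7) = 0xf7fe
  op=0xf7fe>>10=0x3d ⇒ call (J)
  imm: (w>>0)&0x3ff=0x3fe (s10→-2) → $-2
  target = base 0x1e12 + off 0x00 + 2 + imm -2 = 0x1e12

0x1e12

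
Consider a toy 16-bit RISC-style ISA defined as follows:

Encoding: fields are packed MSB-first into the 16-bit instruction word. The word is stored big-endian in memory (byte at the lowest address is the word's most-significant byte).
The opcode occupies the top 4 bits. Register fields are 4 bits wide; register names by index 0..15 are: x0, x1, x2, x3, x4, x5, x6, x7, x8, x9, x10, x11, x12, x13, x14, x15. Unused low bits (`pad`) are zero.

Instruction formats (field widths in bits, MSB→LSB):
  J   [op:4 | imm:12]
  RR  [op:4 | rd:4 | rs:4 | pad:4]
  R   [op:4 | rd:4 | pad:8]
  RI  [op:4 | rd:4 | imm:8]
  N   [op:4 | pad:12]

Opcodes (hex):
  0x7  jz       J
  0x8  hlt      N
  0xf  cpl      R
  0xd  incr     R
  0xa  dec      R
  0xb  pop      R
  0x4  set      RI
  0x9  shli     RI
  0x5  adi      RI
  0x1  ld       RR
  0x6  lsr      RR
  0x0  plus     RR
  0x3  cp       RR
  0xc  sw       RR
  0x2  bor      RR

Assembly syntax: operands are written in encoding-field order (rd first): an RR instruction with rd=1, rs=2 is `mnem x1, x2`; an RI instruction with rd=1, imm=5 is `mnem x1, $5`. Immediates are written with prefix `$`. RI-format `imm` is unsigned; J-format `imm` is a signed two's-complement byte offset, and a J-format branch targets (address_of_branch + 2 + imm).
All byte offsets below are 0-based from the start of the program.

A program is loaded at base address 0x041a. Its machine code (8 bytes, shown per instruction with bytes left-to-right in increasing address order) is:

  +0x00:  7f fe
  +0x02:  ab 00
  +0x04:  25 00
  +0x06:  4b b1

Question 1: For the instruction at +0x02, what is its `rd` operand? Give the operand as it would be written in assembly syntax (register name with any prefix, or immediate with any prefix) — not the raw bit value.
x11

@+02  big-endian(ab 00) = 0xab00
  opcode bits[15:12]=0xa: dec/R
  rd: (w>>8)&0xf=0xb → x11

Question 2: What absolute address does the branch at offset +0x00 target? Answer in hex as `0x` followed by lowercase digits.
0x041a

@+00  big-endian(7f fe) = 0x7ffe
  op=0x7ffe>>12=0x7 ⇒ jz (J)
  imm@[11:0]=0xffe (s12→-2) ⇒ $-2
  target = base 0x041a + off 0x00 + 2 + imm -2 = 0x041a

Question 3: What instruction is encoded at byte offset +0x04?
[04] 25 00 → 0x2500
  top 4b → 0x2 → bor [RR]
  [11:8] rd=5 = x5
  [7:4] rs=0 = x0

bor x5, x0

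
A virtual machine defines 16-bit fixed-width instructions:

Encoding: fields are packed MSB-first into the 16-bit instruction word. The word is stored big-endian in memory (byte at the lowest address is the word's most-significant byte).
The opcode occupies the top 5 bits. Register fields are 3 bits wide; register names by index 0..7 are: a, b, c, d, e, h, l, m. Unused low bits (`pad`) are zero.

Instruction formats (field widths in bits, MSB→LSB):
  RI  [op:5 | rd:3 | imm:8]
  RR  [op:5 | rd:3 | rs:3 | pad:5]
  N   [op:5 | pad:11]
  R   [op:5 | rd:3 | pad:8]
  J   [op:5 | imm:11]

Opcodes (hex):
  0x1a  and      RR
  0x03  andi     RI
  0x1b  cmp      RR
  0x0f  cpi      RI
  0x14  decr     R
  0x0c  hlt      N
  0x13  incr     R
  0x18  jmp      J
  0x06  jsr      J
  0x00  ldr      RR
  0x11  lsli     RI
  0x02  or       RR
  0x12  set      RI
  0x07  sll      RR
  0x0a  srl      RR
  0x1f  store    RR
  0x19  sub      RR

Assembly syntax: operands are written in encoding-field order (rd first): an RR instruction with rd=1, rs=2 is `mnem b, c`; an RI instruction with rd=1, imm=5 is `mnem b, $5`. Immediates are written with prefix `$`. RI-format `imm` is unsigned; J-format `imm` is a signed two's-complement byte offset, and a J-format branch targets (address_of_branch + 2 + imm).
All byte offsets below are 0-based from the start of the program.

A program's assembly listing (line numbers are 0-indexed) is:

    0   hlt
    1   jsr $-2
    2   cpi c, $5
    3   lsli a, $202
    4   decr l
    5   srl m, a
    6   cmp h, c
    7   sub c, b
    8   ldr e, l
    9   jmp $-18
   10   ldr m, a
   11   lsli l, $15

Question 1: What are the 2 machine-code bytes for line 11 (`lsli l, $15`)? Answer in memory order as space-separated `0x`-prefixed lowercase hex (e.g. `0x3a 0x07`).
0x8e 0x0f

11. lsli fields op=0x11:5|rd=6:3|imm=15:8 → word 8e0fh → 8e 0f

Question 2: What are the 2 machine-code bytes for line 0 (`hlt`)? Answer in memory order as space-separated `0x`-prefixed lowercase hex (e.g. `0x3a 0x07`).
0x60 0x00

0. hlt fields op=0xc:5|pad=0:11 → word 6000h → 60 00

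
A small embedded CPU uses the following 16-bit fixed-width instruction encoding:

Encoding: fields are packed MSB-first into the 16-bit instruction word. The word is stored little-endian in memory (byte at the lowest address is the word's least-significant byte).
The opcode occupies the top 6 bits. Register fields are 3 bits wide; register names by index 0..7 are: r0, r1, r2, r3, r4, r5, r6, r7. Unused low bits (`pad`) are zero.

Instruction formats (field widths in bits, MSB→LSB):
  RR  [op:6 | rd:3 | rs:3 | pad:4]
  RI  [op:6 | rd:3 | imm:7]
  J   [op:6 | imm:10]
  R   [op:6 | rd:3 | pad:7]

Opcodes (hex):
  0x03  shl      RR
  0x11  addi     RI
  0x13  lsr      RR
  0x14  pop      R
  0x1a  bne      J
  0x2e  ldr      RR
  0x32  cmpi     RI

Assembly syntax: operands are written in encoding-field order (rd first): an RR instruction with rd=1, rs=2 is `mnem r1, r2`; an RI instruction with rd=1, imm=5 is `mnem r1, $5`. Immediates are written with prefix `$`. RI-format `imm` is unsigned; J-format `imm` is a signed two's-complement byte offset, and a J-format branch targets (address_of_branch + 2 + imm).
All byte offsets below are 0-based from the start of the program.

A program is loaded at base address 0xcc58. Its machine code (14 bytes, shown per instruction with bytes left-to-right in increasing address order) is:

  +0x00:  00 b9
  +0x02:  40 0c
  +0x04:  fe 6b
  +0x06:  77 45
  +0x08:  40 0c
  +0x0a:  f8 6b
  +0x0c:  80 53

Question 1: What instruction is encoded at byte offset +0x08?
shl r0, r4

@+08  little-endian(40 0c) = 0x0c40
  opcode bits[15:10]=0x3: shl/RR
  rd: (w>>7)&0x7=0x0 → r0
  rs: (w>>4)&0x7=0x4 → r4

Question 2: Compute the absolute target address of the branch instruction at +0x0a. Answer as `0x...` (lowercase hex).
0xcc5c

[0a] f8 6b → 0x6bf8
  top 6b → 0x1a → bne [J]
  imm: (w>>0)&0x3ff=0x3f8 (s10→-8) → $-8
  target = base 0xcc58 + off 0x0a + 2 + imm -8 = 0xcc5c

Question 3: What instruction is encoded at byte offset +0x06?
addi r2, $119

[06] 77 45 → 0x4577
  op=0x4577>>10=0x11 ⇒ addi (RI)
  rd@[9:7]=0x2 ⇒ r2
  imm@[6:0]=0x77 ⇒ $119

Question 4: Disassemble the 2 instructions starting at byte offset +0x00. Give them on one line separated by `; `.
ldr r2, r0; shl r0, r4

@+00  little-endian(00 b9) = 0xb900
  opcode bits[15:10]=0x2e: ldr/RR
  rd@[9:7]=0x2 ⇒ r2
  rs@[6:4]=0x0 ⇒ r0
@+02  little-endian(40 0c) = 0x0c40
  opcode bits[15:10]=0x3: shl/RR
  rd@[9:7]=0x0 ⇒ r0
  rs@[6:4]=0x4 ⇒ r4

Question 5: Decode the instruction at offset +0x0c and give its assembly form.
off 0x0c: read 80 53 as little → 0x5380
  top 6b → 0x14 → pop [R]
  rd@[9:7]=0x7 ⇒ r7

pop r7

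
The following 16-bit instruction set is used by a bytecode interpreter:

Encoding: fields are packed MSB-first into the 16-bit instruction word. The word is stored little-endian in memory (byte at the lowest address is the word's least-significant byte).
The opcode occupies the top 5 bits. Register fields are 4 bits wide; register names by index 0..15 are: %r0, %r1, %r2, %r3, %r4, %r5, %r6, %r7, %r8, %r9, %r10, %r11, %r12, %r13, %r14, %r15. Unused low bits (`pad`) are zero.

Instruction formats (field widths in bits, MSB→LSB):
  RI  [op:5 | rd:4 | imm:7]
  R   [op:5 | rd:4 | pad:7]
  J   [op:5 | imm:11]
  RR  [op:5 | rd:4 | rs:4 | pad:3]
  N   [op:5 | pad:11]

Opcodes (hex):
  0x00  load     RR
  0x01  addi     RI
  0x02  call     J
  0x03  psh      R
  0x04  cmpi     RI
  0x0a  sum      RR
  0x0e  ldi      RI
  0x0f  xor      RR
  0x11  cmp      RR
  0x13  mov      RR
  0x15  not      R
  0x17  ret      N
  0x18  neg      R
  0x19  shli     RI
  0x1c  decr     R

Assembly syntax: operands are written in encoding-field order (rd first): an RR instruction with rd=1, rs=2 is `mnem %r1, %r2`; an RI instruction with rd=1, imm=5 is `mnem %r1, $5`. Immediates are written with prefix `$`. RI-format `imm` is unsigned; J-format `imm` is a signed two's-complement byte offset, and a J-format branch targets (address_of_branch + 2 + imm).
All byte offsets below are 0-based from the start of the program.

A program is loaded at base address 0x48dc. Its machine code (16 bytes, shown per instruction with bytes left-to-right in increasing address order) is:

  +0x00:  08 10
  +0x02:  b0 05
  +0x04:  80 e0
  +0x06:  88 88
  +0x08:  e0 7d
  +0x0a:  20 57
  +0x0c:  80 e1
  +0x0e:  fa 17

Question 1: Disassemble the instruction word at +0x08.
xor %r11, %r12

+0x08: e0 7d ⇒ word 0x7de0 (little)
  op=0x7de0>>11=0xf ⇒ xor (RR)
  rd: (w>>7)&0xf=0xb → %r11
  rs: (w>>3)&0xf=0xc → %r12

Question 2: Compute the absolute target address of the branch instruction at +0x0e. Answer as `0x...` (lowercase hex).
0x48e6

@+0e  little-endian(fa 17) = 0x17fa
  opcode bits[15:11]=0x2: call/J
  [10:0] imm=2042 (s11→-6) = $-6
  target = base 0x48dc + off 0x0e + 2 + imm -6 = 0x48e6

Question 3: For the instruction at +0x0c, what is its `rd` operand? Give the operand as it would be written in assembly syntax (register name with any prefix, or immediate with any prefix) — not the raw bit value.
%r3

off 0x0c: read 80 e1 as little → 0xe180
  op=0xe180>>11=0x1c ⇒ decr (R)
  rd: (w>>7)&0xf=0x3 → %r3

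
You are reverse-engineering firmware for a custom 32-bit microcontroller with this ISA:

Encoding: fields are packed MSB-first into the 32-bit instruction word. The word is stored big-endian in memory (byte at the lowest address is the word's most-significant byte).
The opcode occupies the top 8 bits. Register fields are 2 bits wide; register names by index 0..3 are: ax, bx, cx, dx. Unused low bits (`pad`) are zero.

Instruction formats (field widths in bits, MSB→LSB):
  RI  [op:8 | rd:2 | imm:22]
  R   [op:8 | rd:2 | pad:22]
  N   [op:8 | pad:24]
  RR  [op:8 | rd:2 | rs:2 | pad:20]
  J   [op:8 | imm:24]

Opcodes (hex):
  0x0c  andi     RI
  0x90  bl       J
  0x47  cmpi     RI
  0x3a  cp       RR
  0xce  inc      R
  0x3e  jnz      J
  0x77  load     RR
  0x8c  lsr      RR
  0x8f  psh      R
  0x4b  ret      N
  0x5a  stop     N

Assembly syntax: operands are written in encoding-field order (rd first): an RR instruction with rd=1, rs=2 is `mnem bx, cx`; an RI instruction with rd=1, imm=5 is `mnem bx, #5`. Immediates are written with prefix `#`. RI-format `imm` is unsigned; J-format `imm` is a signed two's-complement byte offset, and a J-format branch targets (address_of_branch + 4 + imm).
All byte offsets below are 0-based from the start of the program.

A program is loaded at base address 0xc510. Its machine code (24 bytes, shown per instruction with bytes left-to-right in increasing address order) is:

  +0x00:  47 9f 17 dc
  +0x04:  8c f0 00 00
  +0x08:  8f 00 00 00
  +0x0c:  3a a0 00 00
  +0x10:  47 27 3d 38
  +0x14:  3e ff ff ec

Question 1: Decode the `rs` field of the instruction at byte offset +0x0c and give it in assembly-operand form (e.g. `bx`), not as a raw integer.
off 0x0c: read 3a a0 00 00 as big → 0x3aa00000
  top 8b → 0x3a → cp [RR]
  rd: (w>>22)&0x3=0x2 → cx
  rs: (w>>20)&0x3=0x2 → cx

cx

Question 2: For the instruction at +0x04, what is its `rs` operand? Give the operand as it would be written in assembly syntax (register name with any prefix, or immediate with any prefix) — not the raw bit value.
dx

+0x04: 8c f0 00 00 ⇒ word 0x8cf00000 (big)
  top 8b → 0x8c → lsr [RR]
  [23:22] rd=3 = dx
  [21:20] rs=3 = dx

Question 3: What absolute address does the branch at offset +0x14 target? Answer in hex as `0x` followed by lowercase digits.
@+14  big-endian(3e ff ff ec) = 0x3effffec
  top 8b → 0x3e → jnz [J]
  [23:0] imm=16777196 (s24→-20) = #-20
  target = base 0xc510 + off 0x14 + 4 + imm -20 = 0xc514

0xc514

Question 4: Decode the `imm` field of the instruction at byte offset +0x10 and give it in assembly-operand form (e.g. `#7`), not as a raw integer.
#2571576

+0x10: 47 27 3d 38 ⇒ word 0x47273d38 (big)
  top 8b → 0x47 → cmpi [RI]
  rd: (w>>22)&0x3=0x0 → ax
  imm: (w>>0)&0x3fffff=0x273d38 → #2571576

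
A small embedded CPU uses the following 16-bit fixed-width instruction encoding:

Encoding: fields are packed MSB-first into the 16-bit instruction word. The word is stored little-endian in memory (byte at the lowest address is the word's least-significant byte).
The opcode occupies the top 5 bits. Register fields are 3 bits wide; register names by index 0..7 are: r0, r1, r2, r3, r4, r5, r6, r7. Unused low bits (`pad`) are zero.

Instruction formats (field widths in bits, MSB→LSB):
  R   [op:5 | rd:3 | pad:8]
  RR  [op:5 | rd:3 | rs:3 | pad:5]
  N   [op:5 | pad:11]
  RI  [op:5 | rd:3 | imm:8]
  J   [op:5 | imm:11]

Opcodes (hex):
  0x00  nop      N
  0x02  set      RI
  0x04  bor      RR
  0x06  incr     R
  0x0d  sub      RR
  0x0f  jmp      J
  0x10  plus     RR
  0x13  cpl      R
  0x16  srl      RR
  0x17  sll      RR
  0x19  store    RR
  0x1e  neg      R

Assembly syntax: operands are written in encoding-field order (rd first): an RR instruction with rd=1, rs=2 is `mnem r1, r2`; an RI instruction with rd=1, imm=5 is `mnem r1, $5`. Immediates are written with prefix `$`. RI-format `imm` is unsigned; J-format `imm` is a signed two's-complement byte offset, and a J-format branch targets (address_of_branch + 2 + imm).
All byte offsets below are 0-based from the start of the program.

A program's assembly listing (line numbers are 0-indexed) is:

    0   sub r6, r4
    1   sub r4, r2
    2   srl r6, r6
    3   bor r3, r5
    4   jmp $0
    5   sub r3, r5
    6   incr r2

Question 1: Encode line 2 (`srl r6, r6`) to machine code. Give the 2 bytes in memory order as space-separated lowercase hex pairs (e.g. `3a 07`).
2. srl fields op=0x16:5|rd=6:3|rs=6:3|pad=0:5 → word b6c0h → c0 b6

c0 b6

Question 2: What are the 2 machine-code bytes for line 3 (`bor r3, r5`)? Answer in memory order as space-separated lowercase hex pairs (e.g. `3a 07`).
3. bor fields op=0x4:5|rd=3:3|rs=5:3|pad=0:5 → word 23a0h → a0 23

a0 23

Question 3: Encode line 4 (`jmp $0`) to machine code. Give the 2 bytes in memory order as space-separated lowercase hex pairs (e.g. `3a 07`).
line 4 (jmp): pack op=0xf:5|imm=0:11 = 0x7800; little→ 00 78

00 78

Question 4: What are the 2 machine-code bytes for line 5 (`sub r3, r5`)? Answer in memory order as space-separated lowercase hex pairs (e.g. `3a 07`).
line 5 (sub): pack op=0xd:5|rd=3:3|rs=5:3|pad=0:5 = 0x6ba0; little→ a0 6b

a0 6b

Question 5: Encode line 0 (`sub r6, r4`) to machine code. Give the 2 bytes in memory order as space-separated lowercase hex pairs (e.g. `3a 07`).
80 6e

0. sub fields op=0xd:5|rd=6:3|rs=4:3|pad=0:5 → word 6e80h → 80 6e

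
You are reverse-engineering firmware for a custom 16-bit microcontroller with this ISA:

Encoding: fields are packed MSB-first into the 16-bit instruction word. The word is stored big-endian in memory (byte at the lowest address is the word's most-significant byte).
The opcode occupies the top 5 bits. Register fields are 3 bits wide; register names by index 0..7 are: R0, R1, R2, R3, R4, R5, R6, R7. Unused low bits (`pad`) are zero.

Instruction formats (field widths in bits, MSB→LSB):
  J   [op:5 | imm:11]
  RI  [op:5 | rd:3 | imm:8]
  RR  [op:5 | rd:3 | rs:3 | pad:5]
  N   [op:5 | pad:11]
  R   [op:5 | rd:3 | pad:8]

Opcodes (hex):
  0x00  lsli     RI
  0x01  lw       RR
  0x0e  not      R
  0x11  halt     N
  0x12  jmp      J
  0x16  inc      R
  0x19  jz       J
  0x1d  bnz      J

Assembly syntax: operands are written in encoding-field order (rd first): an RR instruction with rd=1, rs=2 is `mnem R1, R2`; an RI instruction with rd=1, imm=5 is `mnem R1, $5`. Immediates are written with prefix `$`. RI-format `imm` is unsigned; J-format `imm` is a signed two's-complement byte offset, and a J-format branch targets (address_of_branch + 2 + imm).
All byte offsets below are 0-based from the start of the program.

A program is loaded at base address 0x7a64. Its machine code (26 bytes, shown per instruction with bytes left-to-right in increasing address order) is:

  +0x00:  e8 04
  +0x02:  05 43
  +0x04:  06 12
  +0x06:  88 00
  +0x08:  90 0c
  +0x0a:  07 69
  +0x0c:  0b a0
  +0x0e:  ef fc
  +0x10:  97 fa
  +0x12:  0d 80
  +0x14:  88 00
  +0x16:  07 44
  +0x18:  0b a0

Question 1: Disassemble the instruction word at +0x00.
bnz $4

[00] e8 04 → 0xe804
  opcode bits[15:11]=0x1d: bnz/J
  imm@[10:0]=0x4 ⇒ $4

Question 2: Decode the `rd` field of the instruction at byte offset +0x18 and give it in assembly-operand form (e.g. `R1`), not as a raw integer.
+0x18: 0b a0 ⇒ word 0x0ba0 (big)
  top 5b → 0x1 → lw [RR]
  rd: (w>>8)&0x7=0x3 → R3
  rs: (w>>5)&0x7=0x5 → R5

R3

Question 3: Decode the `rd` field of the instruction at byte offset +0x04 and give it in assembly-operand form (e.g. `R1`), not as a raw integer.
R6

[04] 06 12 → 0x0612
  top 5b → 0x0 → lsli [RI]
  [10:8] rd=6 = R6
  [7:0] imm=18 = $18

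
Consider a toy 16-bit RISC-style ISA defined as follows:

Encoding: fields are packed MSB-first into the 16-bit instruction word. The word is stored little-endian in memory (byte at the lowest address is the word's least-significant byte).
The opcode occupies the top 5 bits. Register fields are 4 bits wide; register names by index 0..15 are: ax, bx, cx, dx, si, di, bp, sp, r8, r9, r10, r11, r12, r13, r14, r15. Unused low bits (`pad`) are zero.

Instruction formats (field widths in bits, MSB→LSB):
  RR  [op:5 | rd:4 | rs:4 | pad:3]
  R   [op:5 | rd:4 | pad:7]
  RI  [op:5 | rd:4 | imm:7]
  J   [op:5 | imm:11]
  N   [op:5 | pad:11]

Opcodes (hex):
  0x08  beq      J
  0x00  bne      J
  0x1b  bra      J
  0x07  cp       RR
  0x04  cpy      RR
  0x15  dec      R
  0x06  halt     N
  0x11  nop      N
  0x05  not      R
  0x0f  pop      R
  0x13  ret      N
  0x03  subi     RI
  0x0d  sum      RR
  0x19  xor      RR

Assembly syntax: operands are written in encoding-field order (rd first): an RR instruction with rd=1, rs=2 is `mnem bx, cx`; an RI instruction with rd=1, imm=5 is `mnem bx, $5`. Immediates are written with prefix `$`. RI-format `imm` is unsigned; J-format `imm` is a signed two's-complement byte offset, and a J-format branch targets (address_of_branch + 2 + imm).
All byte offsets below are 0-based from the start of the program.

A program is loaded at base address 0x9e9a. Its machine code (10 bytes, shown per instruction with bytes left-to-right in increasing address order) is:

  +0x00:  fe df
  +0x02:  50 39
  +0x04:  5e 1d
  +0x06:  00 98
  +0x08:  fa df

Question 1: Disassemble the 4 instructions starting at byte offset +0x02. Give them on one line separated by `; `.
@+02  little-endian(50 39) = 0x3950
  top 5b → 0x7 → cp [RR]
  [10:7] rd=2 = cx
  [6:3] rs=10 = r10
@+04  little-endian(5e 1d) = 0x1d5e
  top 5b → 0x3 → subi [RI]
  [10:7] rd=10 = r10
  [6:0] imm=94 = $94
@+06  little-endian(00 98) = 0x9800
  top 5b → 0x13 → ret [N]
@+08  little-endian(fa df) = 0xdffa
  top 5b → 0x1b → bra [J]
  [10:0] imm=2042 (s11→-6) = $-6

cp cx, r10; subi r10, $94; ret; bra $-6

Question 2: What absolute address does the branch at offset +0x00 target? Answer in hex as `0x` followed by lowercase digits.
[00] fe df → 0xdffe
  opcode bits[15:11]=0x1b: bra/J
  imm: (w>>0)&0x7ff=0x7fe (s11→-2) → $-2
  target = base 0x9e9a + off 0x00 + 2 + imm -2 = 0x9e9a

0x9e9a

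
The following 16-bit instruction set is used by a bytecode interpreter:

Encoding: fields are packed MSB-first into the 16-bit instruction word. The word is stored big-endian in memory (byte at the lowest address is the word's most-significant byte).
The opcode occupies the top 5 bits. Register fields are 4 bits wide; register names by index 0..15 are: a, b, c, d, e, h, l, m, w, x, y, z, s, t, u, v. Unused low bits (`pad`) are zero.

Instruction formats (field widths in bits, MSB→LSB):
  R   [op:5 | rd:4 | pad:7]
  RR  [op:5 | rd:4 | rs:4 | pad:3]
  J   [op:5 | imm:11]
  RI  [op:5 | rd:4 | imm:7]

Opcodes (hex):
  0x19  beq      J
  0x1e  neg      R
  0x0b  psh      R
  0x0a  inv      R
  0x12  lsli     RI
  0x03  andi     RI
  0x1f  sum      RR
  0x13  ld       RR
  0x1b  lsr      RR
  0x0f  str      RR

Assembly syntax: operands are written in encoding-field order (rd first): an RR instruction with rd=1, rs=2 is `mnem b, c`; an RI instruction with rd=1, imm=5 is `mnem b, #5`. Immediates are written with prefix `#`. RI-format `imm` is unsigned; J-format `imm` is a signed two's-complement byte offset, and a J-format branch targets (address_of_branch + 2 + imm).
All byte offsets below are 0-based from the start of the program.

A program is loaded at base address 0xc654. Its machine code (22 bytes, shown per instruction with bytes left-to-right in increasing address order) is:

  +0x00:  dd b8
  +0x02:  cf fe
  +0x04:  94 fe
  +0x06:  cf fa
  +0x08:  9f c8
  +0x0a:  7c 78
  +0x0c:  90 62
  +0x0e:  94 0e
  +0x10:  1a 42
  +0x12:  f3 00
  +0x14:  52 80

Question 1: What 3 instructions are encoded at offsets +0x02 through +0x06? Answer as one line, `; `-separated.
@+02  big-endian(cf fe) = 0xcffe
  opcode bits[15:11]=0x19: beq/J
  imm@[10:0]=0x7fe (s11→-2) ⇒ #-2
@+04  big-endian(94 fe) = 0x94fe
  opcode bits[15:11]=0x12: lsli/RI
  rd@[10:7]=0x9 ⇒ x
  imm@[6:0]=0x7e ⇒ #126
@+06  big-endian(cf fa) = 0xcffa
  opcode bits[15:11]=0x19: beq/J
  imm@[10:0]=0x7fa (s11→-6) ⇒ #-6

beq #-2; lsli x, #126; beq #-6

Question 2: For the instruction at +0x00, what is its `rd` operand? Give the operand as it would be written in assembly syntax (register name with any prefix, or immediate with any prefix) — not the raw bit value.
[00] dd b8 → 0xddb8
  opcode bits[15:11]=0x1b: lsr/RR
  rd@[10:7]=0xb ⇒ z
  rs@[6:3]=0x7 ⇒ m

z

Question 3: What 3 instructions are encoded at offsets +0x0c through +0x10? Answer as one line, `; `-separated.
lsli a, #98; lsli w, #14; andi e, #66

off 0x0c: read 90 62 as big → 0x9062
  opcode bits[15:11]=0x12: lsli/RI
  rd: (w>>7)&0xf=0x0 → a
  imm: (w>>0)&0x7f=0x62 → #98
off 0x0e: read 94 0e as big → 0x940e
  opcode bits[15:11]=0x12: lsli/RI
  rd: (w>>7)&0xf=0x8 → w
  imm: (w>>0)&0x7f=0xe → #14
off 0x10: read 1a 42 as big → 0x1a42
  opcode bits[15:11]=0x3: andi/RI
  rd: (w>>7)&0xf=0x4 → e
  imm: (w>>0)&0x7f=0x42 → #66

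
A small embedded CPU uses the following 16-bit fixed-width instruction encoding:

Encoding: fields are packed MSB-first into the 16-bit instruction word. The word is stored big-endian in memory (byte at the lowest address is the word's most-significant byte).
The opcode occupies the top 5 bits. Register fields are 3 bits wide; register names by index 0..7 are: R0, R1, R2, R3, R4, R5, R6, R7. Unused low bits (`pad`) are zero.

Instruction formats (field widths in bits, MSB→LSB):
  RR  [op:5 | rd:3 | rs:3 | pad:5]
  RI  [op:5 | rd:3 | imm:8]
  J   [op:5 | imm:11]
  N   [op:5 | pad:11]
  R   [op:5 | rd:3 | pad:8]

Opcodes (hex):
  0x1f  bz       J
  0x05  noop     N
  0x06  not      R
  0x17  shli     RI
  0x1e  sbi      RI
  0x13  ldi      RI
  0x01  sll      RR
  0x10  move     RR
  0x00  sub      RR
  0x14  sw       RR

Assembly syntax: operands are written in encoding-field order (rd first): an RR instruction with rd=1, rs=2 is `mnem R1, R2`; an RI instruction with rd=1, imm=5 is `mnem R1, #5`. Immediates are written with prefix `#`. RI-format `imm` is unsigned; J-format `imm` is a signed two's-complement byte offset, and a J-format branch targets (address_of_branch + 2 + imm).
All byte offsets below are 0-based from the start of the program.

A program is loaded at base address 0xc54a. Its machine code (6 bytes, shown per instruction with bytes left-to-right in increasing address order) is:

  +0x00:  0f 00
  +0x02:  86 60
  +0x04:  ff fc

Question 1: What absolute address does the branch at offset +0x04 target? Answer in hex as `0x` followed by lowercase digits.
[04] ff fc → 0xfffc
  op=0xfffc>>11=0x1f ⇒ bz (J)
  imm: (w>>0)&0x7ff=0x7fc (s11→-4) → #-4
  target = base 0xc54a + off 0x04 + 2 + imm -4 = 0xc54c

0xc54c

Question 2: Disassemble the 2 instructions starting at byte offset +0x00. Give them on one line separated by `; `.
sll R7, R0; move R6, R3

@+00  big-endian(0f 00) = 0x0f00
  op=0x0f00>>11=0x1 ⇒ sll (RR)
  rd@[10:8]=0x7 ⇒ R7
  rs@[7:5]=0x0 ⇒ R0
@+02  big-endian(86 60) = 0x8660
  op=0x8660>>11=0x10 ⇒ move (RR)
  rd@[10:8]=0x6 ⇒ R6
  rs@[7:5]=0x3 ⇒ R3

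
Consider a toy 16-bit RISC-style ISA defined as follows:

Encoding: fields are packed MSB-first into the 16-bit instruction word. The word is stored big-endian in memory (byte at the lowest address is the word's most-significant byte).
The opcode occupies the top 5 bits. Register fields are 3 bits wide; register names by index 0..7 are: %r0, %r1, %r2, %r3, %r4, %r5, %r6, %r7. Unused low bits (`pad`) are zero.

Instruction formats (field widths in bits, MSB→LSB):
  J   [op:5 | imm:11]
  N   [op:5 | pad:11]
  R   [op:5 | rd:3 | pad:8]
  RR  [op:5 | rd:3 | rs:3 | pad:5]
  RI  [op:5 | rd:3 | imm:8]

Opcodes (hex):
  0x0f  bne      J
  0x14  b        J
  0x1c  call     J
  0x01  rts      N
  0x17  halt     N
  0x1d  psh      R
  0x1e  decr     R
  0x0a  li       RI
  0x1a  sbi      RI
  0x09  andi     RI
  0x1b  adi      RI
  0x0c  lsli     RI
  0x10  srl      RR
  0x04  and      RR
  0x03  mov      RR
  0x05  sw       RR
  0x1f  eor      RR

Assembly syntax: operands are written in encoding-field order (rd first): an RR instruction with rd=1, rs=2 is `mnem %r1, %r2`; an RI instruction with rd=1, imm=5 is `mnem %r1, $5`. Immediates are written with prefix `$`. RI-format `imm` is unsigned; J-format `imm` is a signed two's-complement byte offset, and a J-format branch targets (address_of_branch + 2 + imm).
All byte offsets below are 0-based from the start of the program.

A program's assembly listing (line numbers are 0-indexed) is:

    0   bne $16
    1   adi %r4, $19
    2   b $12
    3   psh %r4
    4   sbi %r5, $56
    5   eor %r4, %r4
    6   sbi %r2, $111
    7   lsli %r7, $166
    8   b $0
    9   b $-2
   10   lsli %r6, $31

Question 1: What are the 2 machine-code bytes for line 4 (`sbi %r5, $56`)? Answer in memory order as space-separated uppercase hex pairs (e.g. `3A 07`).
L4: sbi op=0x1a:5|rd=5:3|imm=56:8 ⇒ 0xd538 ⇒ big d5 38

D5 38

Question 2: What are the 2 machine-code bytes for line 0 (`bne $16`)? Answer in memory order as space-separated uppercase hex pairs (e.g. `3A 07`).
L0: bne op=0xf:5|imm=16:11 ⇒ 0x7810 ⇒ big 78 10

78 10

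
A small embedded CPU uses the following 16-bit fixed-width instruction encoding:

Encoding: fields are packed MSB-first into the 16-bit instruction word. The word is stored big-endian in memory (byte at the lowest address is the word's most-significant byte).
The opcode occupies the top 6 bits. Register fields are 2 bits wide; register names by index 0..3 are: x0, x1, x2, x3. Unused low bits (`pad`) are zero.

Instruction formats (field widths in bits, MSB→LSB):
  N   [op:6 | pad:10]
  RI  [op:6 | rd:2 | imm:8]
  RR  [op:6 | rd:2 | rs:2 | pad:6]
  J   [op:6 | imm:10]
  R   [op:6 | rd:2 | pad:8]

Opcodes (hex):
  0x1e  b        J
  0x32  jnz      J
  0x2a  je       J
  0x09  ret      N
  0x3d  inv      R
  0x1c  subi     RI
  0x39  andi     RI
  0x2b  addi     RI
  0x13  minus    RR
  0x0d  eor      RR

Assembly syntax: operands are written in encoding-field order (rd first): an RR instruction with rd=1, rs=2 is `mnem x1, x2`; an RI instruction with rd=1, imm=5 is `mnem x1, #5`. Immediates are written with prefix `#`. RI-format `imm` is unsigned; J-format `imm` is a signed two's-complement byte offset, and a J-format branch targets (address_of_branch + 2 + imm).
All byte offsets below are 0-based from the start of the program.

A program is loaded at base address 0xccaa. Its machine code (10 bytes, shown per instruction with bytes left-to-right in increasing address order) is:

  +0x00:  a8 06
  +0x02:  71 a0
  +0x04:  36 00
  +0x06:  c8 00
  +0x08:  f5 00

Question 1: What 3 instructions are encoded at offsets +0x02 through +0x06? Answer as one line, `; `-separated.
subi x1, #160; eor x2, x0; jnz #0

@+02  big-endian(71 a0) = 0x71a0
  op=0x71a0>>10=0x1c ⇒ subi (RI)
  rd: (w>>8)&0x3=0x1 → x1
  imm: (w>>0)&0xff=0xa0 → #160
@+04  big-endian(36 00) = 0x3600
  op=0x3600>>10=0xd ⇒ eor (RR)
  rd: (w>>8)&0x3=0x2 → x2
  rs: (w>>6)&0x3=0x0 → x0
@+06  big-endian(c8 00) = 0xc800
  op=0xc800>>10=0x32 ⇒ jnz (J)
  imm: (w>>0)&0x3ff=0x0 → #0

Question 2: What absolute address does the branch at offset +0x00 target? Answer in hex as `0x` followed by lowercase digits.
@+00  big-endian(a8 06) = 0xa806
  top 6b → 0x2a → je [J]
  imm: (w>>0)&0x3ff=0x6 → #6
  target = base 0xccaa + off 0x00 + 2 + imm 6 = 0xccb2

0xccb2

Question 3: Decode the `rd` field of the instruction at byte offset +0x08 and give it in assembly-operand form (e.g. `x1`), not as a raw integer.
[08] f5 00 → 0xf500
  top 6b → 0x3d → inv [R]
  rd@[9:8]=0x1 ⇒ x1

x1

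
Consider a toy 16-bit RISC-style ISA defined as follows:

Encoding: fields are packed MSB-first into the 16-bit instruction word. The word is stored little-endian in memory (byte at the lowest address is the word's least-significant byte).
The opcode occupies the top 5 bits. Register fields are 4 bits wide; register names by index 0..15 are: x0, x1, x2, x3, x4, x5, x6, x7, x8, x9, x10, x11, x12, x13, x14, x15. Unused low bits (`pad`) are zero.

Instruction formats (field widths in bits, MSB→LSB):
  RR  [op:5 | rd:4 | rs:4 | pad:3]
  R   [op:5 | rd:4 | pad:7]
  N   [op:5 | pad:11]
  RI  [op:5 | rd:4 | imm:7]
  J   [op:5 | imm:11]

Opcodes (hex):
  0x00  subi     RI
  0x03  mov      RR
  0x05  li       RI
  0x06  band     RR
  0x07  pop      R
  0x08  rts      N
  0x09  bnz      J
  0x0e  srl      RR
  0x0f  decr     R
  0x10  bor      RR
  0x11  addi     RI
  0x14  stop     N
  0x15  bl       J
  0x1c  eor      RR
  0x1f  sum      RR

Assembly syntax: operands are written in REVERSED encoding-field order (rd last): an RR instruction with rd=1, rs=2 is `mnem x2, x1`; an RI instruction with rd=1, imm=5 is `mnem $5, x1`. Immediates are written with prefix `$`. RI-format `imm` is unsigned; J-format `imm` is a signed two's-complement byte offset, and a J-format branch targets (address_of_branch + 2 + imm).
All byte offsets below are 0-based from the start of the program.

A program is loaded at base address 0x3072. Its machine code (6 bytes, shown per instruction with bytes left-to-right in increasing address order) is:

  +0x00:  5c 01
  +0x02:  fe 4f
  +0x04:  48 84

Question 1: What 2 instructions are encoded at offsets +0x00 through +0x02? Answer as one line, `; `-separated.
subi $92, x2; bnz $-2

[00] 5c 01 → 0x015c
  top 5b → 0x0 → subi [RI]
  rd: (w>>7)&0xf=0x2 → x2
  imm: (w>>0)&0x7f=0x5c → $92
[02] fe 4f → 0x4ffe
  top 5b → 0x9 → bnz [J]
  imm: (w>>0)&0x7ff=0x7fe (s11→-2) → $-2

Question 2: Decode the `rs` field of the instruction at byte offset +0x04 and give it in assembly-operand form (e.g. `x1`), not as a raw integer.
[04] 48 84 → 0x8448
  top 5b → 0x10 → bor [RR]
  rd@[10:7]=0x8 ⇒ x8
  rs@[6:3]=0x9 ⇒ x9

x9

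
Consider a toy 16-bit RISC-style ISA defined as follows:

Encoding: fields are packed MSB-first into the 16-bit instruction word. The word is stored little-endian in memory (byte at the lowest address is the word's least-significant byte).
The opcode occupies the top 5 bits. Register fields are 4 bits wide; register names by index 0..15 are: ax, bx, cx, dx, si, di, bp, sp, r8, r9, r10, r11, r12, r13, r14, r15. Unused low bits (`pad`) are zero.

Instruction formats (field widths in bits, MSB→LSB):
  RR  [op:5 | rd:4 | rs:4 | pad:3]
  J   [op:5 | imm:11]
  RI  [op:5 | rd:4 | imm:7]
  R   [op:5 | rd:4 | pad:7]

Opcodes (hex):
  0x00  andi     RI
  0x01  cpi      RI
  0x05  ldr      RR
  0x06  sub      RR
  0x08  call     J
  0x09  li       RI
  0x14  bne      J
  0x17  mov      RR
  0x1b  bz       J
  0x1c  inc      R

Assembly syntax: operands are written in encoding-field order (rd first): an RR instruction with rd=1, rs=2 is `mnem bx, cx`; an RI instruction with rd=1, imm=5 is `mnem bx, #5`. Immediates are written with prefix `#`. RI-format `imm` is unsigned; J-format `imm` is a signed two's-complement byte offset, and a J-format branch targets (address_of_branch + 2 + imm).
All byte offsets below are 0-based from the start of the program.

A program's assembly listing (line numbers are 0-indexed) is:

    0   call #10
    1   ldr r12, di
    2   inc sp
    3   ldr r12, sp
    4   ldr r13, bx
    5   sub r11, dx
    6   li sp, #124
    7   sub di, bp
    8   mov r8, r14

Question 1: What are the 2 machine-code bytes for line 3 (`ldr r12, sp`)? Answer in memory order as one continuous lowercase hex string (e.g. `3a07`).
382e

L3: ldr op=0x5:5|rd=12:4|rs=7:4|pad=0:3 ⇒ 0x2e38 ⇒ little 38 2e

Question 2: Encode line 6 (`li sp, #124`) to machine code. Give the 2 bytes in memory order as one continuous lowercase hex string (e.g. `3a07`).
line 6 (li): pack op=0x9:5|rd=7:4|imm=124:7 = 0x4bfc; little→ fc 4b

fc4b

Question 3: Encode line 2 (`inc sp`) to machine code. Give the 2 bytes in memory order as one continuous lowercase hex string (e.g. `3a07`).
2. inc fields op=0x1c:5|rd=7:4|pad=0:7 → word e380h → 80 e3

80e3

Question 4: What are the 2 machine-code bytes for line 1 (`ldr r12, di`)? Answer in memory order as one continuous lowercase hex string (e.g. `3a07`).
282e

line 1 (ldr): pack op=0x5:5|rd=12:4|rs=5:4|pad=0:3 = 0x2e28; little→ 28 2e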